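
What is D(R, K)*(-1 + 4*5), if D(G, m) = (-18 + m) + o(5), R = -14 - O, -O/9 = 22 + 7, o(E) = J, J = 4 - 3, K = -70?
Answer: -1653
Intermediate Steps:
J = 1
o(E) = 1
O = -261 (O = -9*(22 + 7) = -9*29 = -261)
R = 247 (R = -14 - 1*(-261) = -14 + 261 = 247)
D(G, m) = -17 + m (D(G, m) = (-18 + m) + 1 = -17 + m)
D(R, K)*(-1 + 4*5) = (-17 - 70)*(-1 + 4*5) = -87*(-1 + 20) = -87*19 = -1653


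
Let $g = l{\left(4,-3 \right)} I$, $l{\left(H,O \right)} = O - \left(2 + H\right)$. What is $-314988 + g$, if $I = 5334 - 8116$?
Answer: $-289950$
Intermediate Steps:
$l{\left(H,O \right)} = -2 + O - H$
$I = -2782$ ($I = 5334 - 8116 = -2782$)
$g = 25038$ ($g = \left(-2 - 3 - 4\right) \left(-2782\right) = \left(-9\right) \left(-2782\right) = 25038$)
$-314988 + g = -314988 + 25038 = -289950$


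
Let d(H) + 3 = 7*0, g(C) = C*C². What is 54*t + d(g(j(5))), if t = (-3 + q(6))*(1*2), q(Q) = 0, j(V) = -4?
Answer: -327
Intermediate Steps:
g(C) = C³
d(H) = -3 (d(H) = -3 + 7*0 = -3 + 0 = -3)
t = -6 (t = (-3 + 0)*(1*2) = -3*2 = -6)
54*t + d(g(j(5))) = 54*(-6) - 3 = -324 - 3 = -327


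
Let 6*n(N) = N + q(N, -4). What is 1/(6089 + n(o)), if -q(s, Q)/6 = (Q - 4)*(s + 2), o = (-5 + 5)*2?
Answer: 1/6105 ≈ 0.00016380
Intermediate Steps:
o = 0 (o = 0*2 = 0)
q(s, Q) = -6*(-4 + Q)*(2 + s) (q(s, Q) = -6*(Q - 4)*(s + 2) = -6*(-4 + Q)*(2 + s))
n(N) = 16 + 49*N/6 (n(N) = (N + (48 - 12*(-4) + 24*N - 6*(-4)*N))/6 = (N + (48 + 48 + 24*N + 24*N))/6 = (N + (96 + 48*N))/6 = (96 + 49*N)/6 = 16 + 49*N/6)
1/(6089 + n(o)) = 1/(6089 + (16 + (49/6)*0)) = 1/(6089 + (16 + 0)) = 1/(6089 + 16) = 1/6105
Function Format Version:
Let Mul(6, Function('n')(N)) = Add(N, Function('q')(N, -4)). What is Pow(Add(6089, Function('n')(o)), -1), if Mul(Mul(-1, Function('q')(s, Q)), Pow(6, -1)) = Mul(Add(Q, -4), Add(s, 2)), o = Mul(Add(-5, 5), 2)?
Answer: Rational(1, 6105) ≈ 0.00016380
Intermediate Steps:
o = 0 (o = Mul(0, 2) = 0)
Function('q')(s, Q) = Mul(-6, Add(-4, Q), Add(2, s)) (Function('q')(s, Q) = Mul(-6, Mul(Add(Q, -4), Add(s, 2))) = Mul(-6, Mul(Add(-4, Q), Add(2, s))) = Mul(-6, Add(-4, Q), Add(2, s)))
Function('n')(N) = Add(16, Mul(Rational(49, 6), N)) (Function('n')(N) = Mul(Rational(1, 6), Add(N, Add(48, Mul(-12, -4), Mul(24, N), Mul(-6, -4, N)))) = Mul(Rational(1, 6), Add(N, Add(48, 48, Mul(24, N), Mul(24, N)))) = Mul(Rational(1, 6), Add(N, Add(96, Mul(48, N)))) = Mul(Rational(1, 6), Add(96, Mul(49, N))) = Add(16, Mul(Rational(49, 6), N)))
Pow(Add(6089, Function('n')(o)), -1) = Pow(Add(6089, Add(16, Mul(Rational(49, 6), 0))), -1) = Pow(Add(6089, Add(16, 0)), -1) = Pow(Add(6089, 16), -1) = Pow(6105, -1) = Rational(1, 6105)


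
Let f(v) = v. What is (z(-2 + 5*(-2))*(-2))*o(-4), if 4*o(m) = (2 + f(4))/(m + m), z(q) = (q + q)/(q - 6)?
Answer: ½ ≈ 0.50000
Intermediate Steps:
z(q) = 2*q/(-6 + q) (z(q) = (2*q)/(-6 + q) = 2*q/(-6 + q))
o(m) = 3/(4*m) (o(m) = ((2 + 4)/(m + m))/4 = (6/((2*m)))/4 = (6*(1/(2*m)))/4 = (3/m)/4 = 3/(4*m))
(z(-2 + 5*(-2))*(-2))*o(-4) = ((2*(-2 + 5*(-2))/(-6 + (-2 + 5*(-2))))*(-2))*((¾)/(-4)) = ((2*(-2 - 10)/(-6 + (-2 - 10)))*(-2))*((¾)*(-¼)) = ((2*(-12)/(-6 - 12))*(-2))*(-3/16) = ((2*(-12)/(-18))*(-2))*(-3/16) = ((2*(-12)*(-1/18))*(-2))*(-3/16) = ((4/3)*(-2))*(-3/16) = -8/3*(-3/16) = ½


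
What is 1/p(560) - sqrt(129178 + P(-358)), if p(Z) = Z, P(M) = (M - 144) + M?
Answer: 1/560 - sqrt(128318) ≈ -358.21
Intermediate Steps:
P(M) = -144 + 2*M (P(M) = (-144 + M) + M = -144 + 2*M)
1/p(560) - sqrt(129178 + P(-358)) = 1/560 - sqrt(129178 + (-144 + 2*(-358))) = 1/560 - sqrt(129178 + (-144 - 716)) = 1/560 - sqrt(129178 - 860) = 1/560 - sqrt(128318)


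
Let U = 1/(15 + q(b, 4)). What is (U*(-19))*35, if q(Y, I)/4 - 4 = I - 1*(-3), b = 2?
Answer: -665/59 ≈ -11.271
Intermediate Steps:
q(Y, I) = 28 + 4*I (q(Y, I) = 16 + 4*(I - 1*(-3)) = 16 + 4*(I + 3) = 16 + 4*(3 + I) = 16 + (12 + 4*I) = 28 + 4*I)
U = 1/59 (U = 1/(15 + (28 + 4*4)) = 1/(15 + (28 + 16)) = 1/(15 + 44) = 1/59 ≈ 0.016949)
(U*(-19))*35 = ((1/59)*(-19))*35 = -19/59*35 = -665/59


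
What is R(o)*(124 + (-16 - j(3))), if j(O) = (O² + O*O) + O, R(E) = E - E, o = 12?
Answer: 0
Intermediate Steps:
R(E) = 0
j(O) = O + 2*O² (j(O) = (O² + O²) + O = 2*O² + O = O + 2*O²)
R(o)*(124 + (-16 - j(3))) = 0*(124 + (-16 - 3*(1 + 2*3))) = 0*(124 + (-16 - 3*(1 + 6))) = 0*(124 + (-16 - 3*7)) = 0*(124 + (-16 - 1*21)) = 0*(124 + (-16 - 21)) = 0*(124 - 37) = 0*87 = 0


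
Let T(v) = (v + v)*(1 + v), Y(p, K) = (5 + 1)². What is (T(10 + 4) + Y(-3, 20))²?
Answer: 207936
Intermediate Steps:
Y(p, K) = 36 (Y(p, K) = 6² = 36)
T(v) = 2*v*(1 + v) (T(v) = (2*v)*(1 + v) = 2*v*(1 + v))
(T(10 + 4) + Y(-3, 20))² = (2*(10 + 4)*(1 + (10 + 4)) + 36)² = (2*14*(1 + 14) + 36)² = (2*14*15 + 36)² = (420 + 36)² = 456² = 207936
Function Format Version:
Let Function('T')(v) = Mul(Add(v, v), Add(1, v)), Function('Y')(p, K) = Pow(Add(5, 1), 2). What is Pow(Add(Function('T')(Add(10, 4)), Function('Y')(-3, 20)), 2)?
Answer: 207936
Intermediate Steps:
Function('Y')(p, K) = 36 (Function('Y')(p, K) = Pow(6, 2) = 36)
Function('T')(v) = Mul(2, v, Add(1, v)) (Function('T')(v) = Mul(Mul(2, v), Add(1, v)) = Mul(2, v, Add(1, v)))
Pow(Add(Function('T')(Add(10, 4)), Function('Y')(-3, 20)), 2) = Pow(Add(Mul(2, Add(10, 4), Add(1, Add(10, 4))), 36), 2) = Pow(Add(Mul(2, 14, Add(1, 14)), 36), 2) = Pow(Add(Mul(2, 14, 15), 36), 2) = Pow(Add(420, 36), 2) = Pow(456, 2) = 207936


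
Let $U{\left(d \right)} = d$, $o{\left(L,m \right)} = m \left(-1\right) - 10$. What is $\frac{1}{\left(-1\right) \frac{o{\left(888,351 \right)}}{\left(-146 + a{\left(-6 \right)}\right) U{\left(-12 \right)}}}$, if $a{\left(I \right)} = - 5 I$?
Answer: $\frac{1392}{361} \approx 3.856$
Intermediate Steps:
$o{\left(L,m \right)} = -10 - m$ ($o{\left(L,m \right)} = - m - 10 = -10 - m$)
$\frac{1}{\left(-1\right) \frac{o{\left(888,351 \right)}}{\left(-146 + a{\left(-6 \right)}\right) U{\left(-12 \right)}}} = \frac{1}{\left(-1\right) \frac{-10 - 351}{\left(-146 - -30\right) \left(-12\right)}} = \frac{1}{\left(-1\right) \frac{-10 - 351}{\left(-146 + 30\right) \left(-12\right)}} = \frac{1}{\left(-1\right) \left(- \frac{361}{\left(-116\right) \left(-12\right)}\right)} = \frac{1}{\left(-1\right) \left(- \frac{361}{1392}\right)} = \frac{1}{\frac{361}{1392}} = \frac{1392}{361}$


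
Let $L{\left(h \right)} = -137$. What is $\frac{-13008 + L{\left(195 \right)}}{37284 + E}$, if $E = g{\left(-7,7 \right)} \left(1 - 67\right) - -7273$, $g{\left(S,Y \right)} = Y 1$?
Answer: $- \frac{2629}{8819} \approx -0.29811$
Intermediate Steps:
$g{\left(S,Y \right)} = Y$
$E = 6811$ ($E = 7 \left(1 - 67\right) - -7273 = 7 \left(-66\right) + 7273 = -462 + 7273 = 6811$)
$\frac{-13008 + L{\left(195 \right)}}{37284 + E} = \frac{-13008 - 137}{37284 + 6811} = - \frac{13145}{44095} = \left(-13145\right) \frac{1}{44095} = - \frac{2629}{8819}$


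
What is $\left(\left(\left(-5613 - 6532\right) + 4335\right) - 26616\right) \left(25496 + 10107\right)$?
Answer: $-1225668878$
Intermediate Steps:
$\left(\left(\left(-5613 - 6532\right) + 4335\right) - 26616\right) \left(25496 + 10107\right) = \left(\left(-12145 + 4335\right) - 26616\right) 35603 = \left(-7810 - 26616\right) 35603 = \left(-34426\right) 35603 = -1225668878$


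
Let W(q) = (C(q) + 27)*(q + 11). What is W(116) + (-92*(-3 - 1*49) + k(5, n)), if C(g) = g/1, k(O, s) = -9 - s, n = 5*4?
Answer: 22916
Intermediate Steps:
n = 20
C(g) = g (C(g) = g*1 = g)
W(q) = (11 + q)*(27 + q) (W(q) = (q + 27)*(q + 11) = (27 + q)*(11 + q) = (11 + q)*(27 + q))
W(116) + (-92*(-3 - 1*49) + k(5, n)) = (297 + 116² + 38*116) + (-92*(-3 - 1*49) + (-9 - 1*20)) = (297 + 13456 + 4408) + (-92*(-3 - 49) + (-9 - 20)) = 18161 + (-92*(-52) - 29) = 18161 + (4784 - 29) = 18161 + 4755 = 22916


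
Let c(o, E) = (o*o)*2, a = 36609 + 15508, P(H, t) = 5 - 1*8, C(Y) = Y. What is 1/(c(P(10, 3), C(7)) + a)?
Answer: 1/52135 ≈ 1.9181e-5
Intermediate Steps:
P(H, t) = -3 (P(H, t) = 5 - 8 = -3)
a = 52117
c(o, E) = 2*o**2 (c(o, E) = o**2*2 = 2*o**2)
1/(c(P(10, 3), C(7)) + a) = 1/(2*(-3)**2 + 52117) = 1/(2*9 + 52117) = 1/(18 + 52117) = 1/52135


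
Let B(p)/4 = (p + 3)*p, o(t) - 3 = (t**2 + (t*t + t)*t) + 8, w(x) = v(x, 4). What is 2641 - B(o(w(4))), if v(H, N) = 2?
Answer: -599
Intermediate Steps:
w(x) = 2
o(t) = 11 + t**2 + t*(t + t**2) (o(t) = 3 + ((t**2 + (t*t + t)*t) + 8) = 3 + ((t**2 + (t**2 + t)*t) + 8) = 3 + ((t**2 + (t + t**2)*t) + 8) = 3 + ((t**2 + t*(t + t**2)) + 8) = 3 + (8 + t**2 + t*(t + t**2)) = 11 + t**2 + t*(t + t**2))
B(p) = 4*p*(3 + p) (B(p) = 4*((p + 3)*p) = 4*((3 + p)*p) = 4*(p*(3 + p)) = 4*p*(3 + p))
2641 - B(o(w(4))) = 2641 - 4*(11 + 2**3 + 2*2**2)*(3 + (11 + 2**3 + 2*2**2)) = 2641 - 4*(11 + 8 + 2*4)*(3 + (11 + 8 + 2*4)) = 2641 - 4*(11 + 8 + 8)*(3 + (11 + 8 + 8)) = 2641 - 4*27*(3 + 27) = 2641 - 4*27*30 = 2641 - 1*3240 = 2641 - 3240 = -599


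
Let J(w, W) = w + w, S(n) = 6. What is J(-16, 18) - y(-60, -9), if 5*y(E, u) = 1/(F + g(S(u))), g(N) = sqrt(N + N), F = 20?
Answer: -3105/97 + sqrt(3)/970 ≈ -32.009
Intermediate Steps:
g(N) = sqrt(2)*sqrt(N) (g(N) = sqrt(2*N) = sqrt(2)*sqrt(N))
J(w, W) = 2*w
y(E, u) = 1/(5*(20 + 2*sqrt(3))) (y(E, u) = 1/(5*(20 + sqrt(2)*sqrt(6))) = 1/(5*(20 + 2*sqrt(3))))
J(-16, 18) - y(-60, -9) = 2*(-16) - (1/97 - sqrt(3)/970) = -32 + (-1/97 + sqrt(3)/970) = -3105/97 + sqrt(3)/970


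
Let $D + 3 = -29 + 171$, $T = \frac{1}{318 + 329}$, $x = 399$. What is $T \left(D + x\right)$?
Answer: $\frac{538}{647} \approx 0.83153$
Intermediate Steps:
$T = \frac{1}{647} \approx 0.0015456$
$D = 139$ ($D = -3 + \left(-29 + 171\right) = -3 + 142 = 139$)
$T \left(D + x\right) = \frac{139 + 399}{647} = \frac{1}{647} \cdot 538 = \frac{538}{647}$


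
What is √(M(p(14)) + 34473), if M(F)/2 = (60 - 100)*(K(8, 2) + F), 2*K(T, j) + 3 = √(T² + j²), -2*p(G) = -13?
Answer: √(34073 - 80*√17) ≈ 183.69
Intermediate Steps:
p(G) = 13/2 (p(G) = -½*(-13) = 13/2)
K(T, j) = -3/2 + √(T² + j²)/2
M(F) = 120 - 80*F - 80*√17 (M(F) = 2*((60 - 100)*((-3/2 + √(8² + 2²)/2) + F)) = 2*(-40*((-3/2 + √(64 + 4)/2) + F)) = 2*(-40*((-3/2 + √68/2) + F)) = 2*(-40*((-3/2 + (2*√17)/2) + F)) = 2*(-40*((-3/2 + √17) + F)) = 2*(-40*(-3/2 + F + √17)) = 2*(60 - 40*F - 40*√17) = 120 - 80*F - 80*√17)
√(M(p(14)) + 34473) = √((120 - 80*13/2 - 80*√17) + 34473) = √((120 - 520 - 80*√17) + 34473) = √((-400 - 80*√17) + 34473) = √(34073 - 80*√17)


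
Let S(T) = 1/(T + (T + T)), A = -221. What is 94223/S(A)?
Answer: -62469849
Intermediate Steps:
S(T) = 1/(3*T) (S(T) = 1/(T + 2*T) = 1/(3*T))
94223/S(A) = 94223/(((⅓)/(-221))) = 94223/(((⅓)*(-1/221))) = 94223/(-1/663) = 94223*(-663) = -62469849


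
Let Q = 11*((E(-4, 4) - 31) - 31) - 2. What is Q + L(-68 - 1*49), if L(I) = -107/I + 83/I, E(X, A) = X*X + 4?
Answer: -18088/39 ≈ -463.79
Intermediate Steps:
E(X, A) = 4 + X² (E(X, A) = X² + 4 = 4 + X²)
L(I) = -24/I
Q = -464 (Q = 11*(((4 + (-4)²) - 31) - 31) - 2 = 11*(((4 + 16) - 31) - 31) - 2 = 11*((20 - 31) - 31) - 2 = 11*(-11 - 31) - 2 = 11*(-42) - 2 = -462 - 2 = -464)
Q + L(-68 - 1*49) = -464 - 24/(-68 - 1*49) = -464 - 24/(-68 - 49) = -464 - 24/(-117) = -464 - 24*(-1/117) = -464 + 8/39 = -18088/39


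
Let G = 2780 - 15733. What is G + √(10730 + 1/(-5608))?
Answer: -12953 + √84363722278/2804 ≈ -12849.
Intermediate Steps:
G = -12953
G + √(10730 + 1/(-5608)) = -12953 + √(10730 + 1/(-5608)) = -12953 + √(10730 - 1/5608) = -12953 + √(60173839/5608) = -12953 + √84363722278/2804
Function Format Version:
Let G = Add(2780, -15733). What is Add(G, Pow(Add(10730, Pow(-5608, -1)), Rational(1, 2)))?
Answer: Add(-12953, Mul(Rational(1, 2804), Pow(84363722278, Rational(1, 2)))) ≈ -12849.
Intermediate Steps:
G = -12953
Add(G, Pow(Add(10730, Pow(-5608, -1)), Rational(1, 2))) = Add(-12953, Pow(Add(10730, Pow(-5608, -1)), Rational(1, 2))) = Add(-12953, Pow(Add(10730, Rational(-1, 5608)), Rational(1, 2))) = Add(-12953, Pow(Rational(60173839, 5608), Rational(1, 2))) = Add(-12953, Mul(Rational(1, 2804), Pow(84363722278, Rational(1, 2))))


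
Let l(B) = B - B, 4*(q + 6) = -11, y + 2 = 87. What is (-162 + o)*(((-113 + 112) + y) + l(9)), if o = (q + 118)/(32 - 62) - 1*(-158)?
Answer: -6419/10 ≈ -641.90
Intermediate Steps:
y = 85 (y = -2 + 87 = 85)
q = -35/4 (q = -6 + (1/4)*(-11) = -6 - 11/4 = -35/4 ≈ -8.7500)
o = 18523/120 (o = (-35/4 + 118)/(32 - 62) - 1*(-158) = (437/4)/(-30) + 158 = (437/4)*(-1/30) + 158 = -437/120 + 158 = 18523/120 ≈ 154.36)
l(B) = 0
(-162 + o)*(((-113 + 112) + y) + l(9)) = (-162 + 18523/120)*(((-113 + 112) + 85) + 0) = -917*((-1 + 85) + 0)/120 = -917*(84 + 0)/120 = -917/120*84 = -6419/10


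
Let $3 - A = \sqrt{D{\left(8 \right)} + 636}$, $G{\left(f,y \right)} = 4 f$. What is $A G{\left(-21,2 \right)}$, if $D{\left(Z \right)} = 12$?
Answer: $-252 + 1512 \sqrt{2} \approx 1886.3$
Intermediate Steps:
$A = 3 - 18 \sqrt{2}$ ($A = 3 - \sqrt{12 + 636} = 3 - \sqrt{648} = 3 - 18 \sqrt{2} \approx -22.456$)
$A G{\left(-21,2 \right)} = \left(3 - 18 \sqrt{2}\right) 4 \left(-21\right) = \left(3 - 18 \sqrt{2}\right) \left(-84\right) = -252 + 1512 \sqrt{2}$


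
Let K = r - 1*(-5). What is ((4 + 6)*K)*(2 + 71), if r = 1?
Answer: 4380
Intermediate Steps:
K = 6 (K = 1 - 1*(-5) = 1 + 5 = 6)
((4 + 6)*K)*(2 + 71) = ((4 + 6)*6)*(2 + 71) = (10*6)*73 = 60*73 = 4380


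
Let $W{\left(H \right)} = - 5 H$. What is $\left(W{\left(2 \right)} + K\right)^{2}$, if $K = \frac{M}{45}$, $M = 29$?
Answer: $\frac{177241}{2025} \approx 87.526$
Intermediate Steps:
$K = \frac{29}{45} \approx 0.64444$
$\left(W{\left(2 \right)} + K\right)^{2} = \left(\left(-5\right) 2 + \frac{29}{45}\right)^{2} = \left(-10 + \frac{29}{45}\right)^{2} = \left(- \frac{421}{45}\right)^{2} = \frac{177241}{2025}$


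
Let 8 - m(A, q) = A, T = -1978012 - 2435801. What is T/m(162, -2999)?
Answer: 4413813/154 ≈ 28661.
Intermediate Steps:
T = -4413813
m(A, q) = 8 - A
T/m(162, -2999) = -4413813/(8 - 1*162) = -4413813/(8 - 162) = -4413813/(-154) = -4413813*(-1/154) = 4413813/154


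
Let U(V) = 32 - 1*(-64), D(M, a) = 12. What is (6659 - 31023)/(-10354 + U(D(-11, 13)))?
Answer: 12182/5129 ≈ 2.3751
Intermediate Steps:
U(V) = 96 (U(V) = 32 + 64 = 96)
(6659 - 31023)/(-10354 + U(D(-11, 13))) = (6659 - 31023)/(-10354 + 96) = -24364/(-10258) = -24364*(-1/10258) = 12182/5129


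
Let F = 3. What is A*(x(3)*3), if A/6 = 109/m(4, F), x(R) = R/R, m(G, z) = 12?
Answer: 327/2 ≈ 163.50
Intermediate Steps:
x(R) = 1
A = 109/2 (A = 6*(109/12) = 109/2 ≈ 54.500)
A*(x(3)*3) = 109*(1*3)/2 = (109/2)*3 = 327/2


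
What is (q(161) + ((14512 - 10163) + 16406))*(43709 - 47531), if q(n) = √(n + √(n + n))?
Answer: -79325610 - 3822*√(161 + √322) ≈ -7.9377e+7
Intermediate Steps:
q(n) = √(n + √2*√n) (q(n) = √(n + √(2*n)) = √(n + √2*√n))
(q(161) + ((14512 - 10163) + 16406))*(43709 - 47531) = (√(161 + √2*√161) + ((14512 - 10163) + 16406))*(43709 - 47531) = (√(161 + √322) + (4349 + 16406))*(-3822) = (√(161 + √322) + 20755)*(-3822) = (20755 + √(161 + √322))*(-3822) = -79325610 - 3822*√(161 + √322)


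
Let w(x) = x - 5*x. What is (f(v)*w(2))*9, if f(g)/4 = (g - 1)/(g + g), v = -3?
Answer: -192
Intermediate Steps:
w(x) = -4*x
f(g) = 2*(-1 + g)/g (f(g) = 4*((g - 1)/(g + g)) = 4*((-1 + g)/((2*g))) = 4*((-1 + g)*(1/(2*g))) = 4*((-1 + g)/(2*g)) = 2*(-1 + g)/g)
(f(v)*w(2))*9 = ((2 - 2/(-3))*(-4*2))*9 = ((2 - 2*(-⅓))*(-8))*9 = ((2 + ⅔)*(-8))*9 = ((8/3)*(-8))*9 = -64/3*9 = -192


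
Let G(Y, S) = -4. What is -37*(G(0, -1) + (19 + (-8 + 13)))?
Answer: -740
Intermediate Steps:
-37*(G(0, -1) + (19 + (-8 + 13))) = -37*(-4 + (19 + (-8 + 13))) = -37*(-4 + (19 + 5)) = -37*(-4 + 24) = -37*20 = -740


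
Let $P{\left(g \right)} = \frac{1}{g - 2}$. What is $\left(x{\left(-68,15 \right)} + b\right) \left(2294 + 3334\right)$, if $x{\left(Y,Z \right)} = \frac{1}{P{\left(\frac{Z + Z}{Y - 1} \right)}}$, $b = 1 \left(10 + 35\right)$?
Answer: $\frac{5509812}{23} \approx 2.3956 \cdot 10^{5}$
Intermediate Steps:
$b = 45$ ($b = 1 \cdot 45 = 45$)
$P{\left(g \right)} = \frac{1}{-2 + g}$
$x{\left(Y,Z \right)} = -2 + \frac{2 Z}{-1 + Y}$ ($x{\left(Y,Z \right)} = \frac{1}{\frac{1}{-2 + \frac{Z + Z}{Y - 1}}} = \frac{1}{\frac{1}{-2 + \frac{2 Z}{-1 + Y}}} = -2 + \frac{2 Z}{-1 + Y}$)
$\left(x{\left(-68,15 \right)} + b\right) \left(2294 + 3334\right) = \left(\frac{2 \left(1 + 15 - -68\right)}{-1 - 68} + 45\right) \left(2294 + 3334\right) = \left(\frac{2 \left(1 + 15 + 68\right)}{-69} + 45\right) 5628 = \left(2 \left(- \frac{1}{69}\right) 84 + 45\right) 5628 = \left(- \frac{56}{23} + 45\right) 5628 = \frac{979}{23} \cdot 5628 = \frac{5509812}{23}$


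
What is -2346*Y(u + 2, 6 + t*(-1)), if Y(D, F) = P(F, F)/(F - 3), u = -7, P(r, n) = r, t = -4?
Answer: -23460/7 ≈ -3351.4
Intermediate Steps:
Y(D, F) = F/(-3 + F) (Y(D, F) = F/(F - 3) = F/(-3 + F))
-2346*Y(u + 2, 6 + t*(-1)) = -2346*(6 - 4*(-1))/(-3 + (6 - 4*(-1))) = -2346*(6 + 4)/(-3 + (6 + 4)) = -23460/(-3 + 10) = -23460/7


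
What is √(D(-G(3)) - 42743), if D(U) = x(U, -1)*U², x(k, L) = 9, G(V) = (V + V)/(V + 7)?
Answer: 7*I*√21806/5 ≈ 206.74*I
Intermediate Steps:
G(V) = 2*V/(7 + V) (G(V) = (2*V)/(7 + V) = 2*V/(7 + V))
D(U) = 9*U²
√(D(-G(3)) - 42743) = √(9*(-2*3/(7 + 3))² - 42743) = √(9*(-2*3/10)² - 42743) = √(9*(-1*⅗)² - 42743) = √(9*(-⅗)² - 42743) = √(9*(9/25) - 42743) = √(81/25 - 42743) = √(-1068494/25) = 7*I*√21806/5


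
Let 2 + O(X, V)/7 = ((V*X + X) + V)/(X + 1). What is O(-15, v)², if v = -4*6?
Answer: 121801/4 ≈ 30450.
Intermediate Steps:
v = -24
O(X, V) = -14 + 7*(V + X + V*X)/(1 + X) (O(X, V) = -14 + 7*(((V*X + X) + V)/(X + 1)) = -14 + 7*(((X + V*X) + V)/(1 + X)) = -14 + 7*((V + X + V*X)/(1 + X)) = -14 + 7*(V + X + V*X)/(1 + X))
O(-15, v)² = (7*(-2 - 24 - 1*(-15) - 24*(-15))/(1 - 15))² = (7*(-2 - 24 + 15 + 360)/(-14))² = (7*(-1/14)*349)² = (-349/2)² = 121801/4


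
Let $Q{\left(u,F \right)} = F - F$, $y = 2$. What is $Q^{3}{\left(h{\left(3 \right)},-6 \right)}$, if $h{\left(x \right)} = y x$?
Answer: $0$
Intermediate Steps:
$h{\left(x \right)} = 2 x$
$Q{\left(u,F \right)} = 0$
$Q^{3}{\left(h{\left(3 \right)},-6 \right)} = 0^{3} = 0$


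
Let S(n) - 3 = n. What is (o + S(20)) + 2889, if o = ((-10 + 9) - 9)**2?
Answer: 3012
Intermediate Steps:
S(n) = 3 + n
o = 100 (o = (-1 - 9)**2 = (-10)**2 = 100)
(o + S(20)) + 2889 = (100 + (3 + 20)) + 2889 = (100 + 23) + 2889 = 123 + 2889 = 3012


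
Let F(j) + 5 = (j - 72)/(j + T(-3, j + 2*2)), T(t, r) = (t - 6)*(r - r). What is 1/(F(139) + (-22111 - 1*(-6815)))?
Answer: -139/2126772 ≈ -6.5357e-5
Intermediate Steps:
T(t, r) = 0 (T(t, r) = (-6 + t)*0 = 0)
F(j) = -5 + (-72 + j)/j (F(j) = -5 + (j - 72)/(j + 0) = -5 + (-72 + j)/j)
1/(F(139) + (-22111 - 1*(-6815))) = 1/((-4 - 72/139) + (-22111 - 1*(-6815))) = 1/((-4 - 72*1/139) + (-22111 + 6815)) = 1/((-4 - 72/139) - 15296) = 1/(-628/139 - 15296) = 1/(-2126772/139) = -139/2126772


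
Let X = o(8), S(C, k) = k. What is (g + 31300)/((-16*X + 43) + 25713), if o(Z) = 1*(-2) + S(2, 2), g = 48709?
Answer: 80009/25756 ≈ 3.1064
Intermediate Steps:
o(Z) = 0 (o(Z) = 1*(-2) + 2 = -2 + 2 = 0)
X = 0
(g + 31300)/((-16*X + 43) + 25713) = (48709 + 31300)/((-16*0 + 43) + 25713) = 80009/((0 + 43) + 25713) = 80009/(43 + 25713) = 80009/25756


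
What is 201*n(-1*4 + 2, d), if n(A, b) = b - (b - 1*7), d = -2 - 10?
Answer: 1407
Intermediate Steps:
d = -12
n(A, b) = 7 (n(A, b) = b - (b - 7) = b - (-7 + b) = b + (7 - b) = 7)
201*n(-1*4 + 2, d) = 201*7 = 1407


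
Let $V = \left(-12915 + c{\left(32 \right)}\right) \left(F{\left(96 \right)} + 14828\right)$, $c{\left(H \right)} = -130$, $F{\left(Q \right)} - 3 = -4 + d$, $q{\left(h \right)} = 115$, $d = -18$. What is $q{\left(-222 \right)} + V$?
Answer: $-193183290$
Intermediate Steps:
$F{\left(Q \right)} = -19$ ($F{\left(Q \right)} = 3 - 22 = -19$)
$V = -193183405$ ($V = \left(-12915 - 130\right) \left(-19 + 14828\right) = \left(-13045\right) 14809 = -193183405$)
$q{\left(-222 \right)} + V = 115 - 193183405 = -193183290$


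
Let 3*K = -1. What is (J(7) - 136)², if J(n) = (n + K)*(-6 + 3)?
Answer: 24336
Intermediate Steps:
K = -⅓ (K = (⅓)*(-1) = -⅓ ≈ -0.33333)
J(n) = 1 - 3*n (J(n) = (n - ⅓)*(-6 + 3) = (-⅓ + n)*(-3) = 1 - 3*n)
(J(7) - 136)² = ((1 - 3*7) - 136)² = ((1 - 21) - 136)² = (-20 - 136)² = (-156)² = 24336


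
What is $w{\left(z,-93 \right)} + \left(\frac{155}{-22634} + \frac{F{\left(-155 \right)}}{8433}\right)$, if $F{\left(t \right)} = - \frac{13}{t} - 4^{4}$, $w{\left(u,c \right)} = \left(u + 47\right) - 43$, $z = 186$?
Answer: $\frac{5620095347197}{29585240910} \approx 189.96$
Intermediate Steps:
$w{\left(u,c \right)} = 4 + u$ ($w{\left(u,c \right)} = \left(47 + u\right) - 43 = 4 + u$)
$F{\left(t \right)} = -256 - \frac{13}{t}$ ($F{\left(t \right)} = - \frac{13}{t} - 256 = -256 - \frac{13}{t}$)
$w{\left(z,-93 \right)} + \left(\frac{155}{-22634} + \frac{F{\left(-155 \right)}}{8433}\right) = \left(4 + 186\right) + \left(\frac{155}{-22634} + \frac{-256 - \frac{13}{-155}}{8433}\right) = 190 + \left(155 \left(- \frac{1}{22634}\right) + \left(-256 - - \frac{13}{155}\right) \frac{1}{8433}\right) = 190 + \left(- \frac{155}{22634} + \left(-256 + \frac{13}{155}\right) \frac{1}{8433}\right) = 190 - \frac{1100425703}{29585240910} = \frac{5620095347197}{29585240910}$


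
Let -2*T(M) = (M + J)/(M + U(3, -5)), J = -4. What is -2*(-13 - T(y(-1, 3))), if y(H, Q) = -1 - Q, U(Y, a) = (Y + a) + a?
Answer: 278/11 ≈ 25.273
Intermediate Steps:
U(Y, a) = Y + 2*a
T(M) = -(-4 + M)/(2*(-7 + M)) (T(M) = -(M - 4)/(2*(M + (3 + 2*(-5)))) = -(-4 + M)/(2*(M + (3 - 10))) = -(-4 + M)/(2*(M - 7)) = -(-4 + M)/(2*(-7 + M)))
-2*(-13 - T(y(-1, 3))) = -2*(-13 - (4 - (-1 - 1*3))/(2*(-7 + (-1 - 1*3)))) = -2*(-13 - (4 - (-1 - 3))/(2*(-7 + (-1 - 3)))) = -2*(-13 - (4 - 1*(-4))/(2*(-7 - 4))) = -2*(-13 - (4 + 4)/(2*(-11))) = -2*(-13 - (-1)*8/(2*11)) = -2*(-13 - 1*(-4/11)) = -2*(-13 + 4/11) = -2*(-139/11) = 278/11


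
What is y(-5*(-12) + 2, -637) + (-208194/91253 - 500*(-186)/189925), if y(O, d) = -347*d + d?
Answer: 152792232945824/693249041 ≈ 2.2040e+5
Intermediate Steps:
y(O, d) = -346*d
y(-5*(-12) + 2, -637) + (-208194/91253 - 500*(-186)/189925) = -346*(-637) + (-208194/91253 - 500*(-186)/189925) = 220402 + (-208194*1/91253 + 93000*(1/189925)) = 220402 + (-208194/91253 + 3720/7597) = 220402 - 1242188658/693249041 = 152792232945824/693249041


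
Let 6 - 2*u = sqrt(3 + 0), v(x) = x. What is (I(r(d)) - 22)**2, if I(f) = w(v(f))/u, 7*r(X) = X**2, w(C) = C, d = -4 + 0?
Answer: 7971724/17787 - 104320*sqrt(3)/17787 ≈ 438.02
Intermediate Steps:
d = -4
u = 3 - sqrt(3)/2 (u = 3 - sqrt(3 + 0)/2 = 3 - sqrt(3)/2 ≈ 2.1340)
r(X) = X**2/7
I(f) = f/(3 - sqrt(3)/2)
(I(r(d)) - 22)**2 = ((4*((1/7)*(-4)**2)/11 + 2*((1/7)*(-4)**2)*sqrt(3)/33) - 22)**2 = ((4*((1/7)*16)/11 + 2*((1/7)*16)*sqrt(3)/33) - 22)**2 = (((4/11)*(16/7) + (2/33)*(16/7)*sqrt(3)) - 22)**2 = ((64/77 + 32*sqrt(3)/231) - 22)**2 = (-1630/77 + 32*sqrt(3)/231)**2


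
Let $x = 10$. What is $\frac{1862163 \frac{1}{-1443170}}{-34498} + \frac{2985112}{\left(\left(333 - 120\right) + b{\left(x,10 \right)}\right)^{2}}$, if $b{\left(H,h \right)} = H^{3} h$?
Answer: $\frac{148812448484563067}{5192997027841925540} \approx 0.028656$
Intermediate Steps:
$b{\left(H,h \right)} = h H^{3}$
$\frac{1862163 \frac{1}{-1443170}}{-34498} + \frac{2985112}{\left(\left(333 - 120\right) + b{\left(x,10 \right)}\right)^{2}} = \frac{1862163 \frac{1}{-1443170}}{-34498} + \frac{2985112}{\left(\left(333 - 120\right) + 10 \cdot 10^{3}\right)^{2}} = 1862163 \left(- \frac{1}{1443170}\right) \left(- \frac{1}{34498}\right) + \frac{2985112}{\left(213 + 10 \cdot 1000\right)^{2}} = \left(- \frac{1862163}{1443170}\right) \left(- \frac{1}{34498}\right) + \frac{2985112}{\left(213 + 10000\right)^{2}} = \frac{1862163}{49786478660} + \frac{2985112}{10213^{2}} = \frac{1862163}{49786478660} + \frac{2985112}{104305369} = \frac{148812448484563067}{5192997027841925540}$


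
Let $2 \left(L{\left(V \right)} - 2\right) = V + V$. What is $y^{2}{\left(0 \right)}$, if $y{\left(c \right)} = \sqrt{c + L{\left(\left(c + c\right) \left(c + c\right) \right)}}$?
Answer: $2$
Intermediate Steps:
$L{\left(V \right)} = 2 + V$ ($L{\left(V \right)} = 2 + \frac{V + V}{2} = 2 + \frac{2 V}{2} = 2 + V$)
$y{\left(c \right)} = \sqrt{2 + c + 4 c^{2}}$ ($y{\left(c \right)} = \sqrt{c + \left(2 + \left(c + c\right) \left(c + c\right)\right)} = \sqrt{c + \left(2 + 2 c 2 c\right)} = \sqrt{c + \left(2 + 4 c^{2}\right)} = \sqrt{2 + c + 4 c^{2}}$)
$y^{2}{\left(0 \right)} = \left(\sqrt{2 + 0 + 4 \cdot 0^{2}}\right)^{2} = \left(\sqrt{2 + 0 + 4 \cdot 0}\right)^{2} = \left(\sqrt{2 + 0 + 0}\right)^{2} = \left(\sqrt{2}\right)^{2} = 2$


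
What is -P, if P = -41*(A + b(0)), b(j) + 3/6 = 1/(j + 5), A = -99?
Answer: -40713/10 ≈ -4071.3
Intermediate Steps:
b(j) = -½ + 1/(5 + j) (b(j) = -½ + 1/(j + 5) = -½ + 1/(5 + j))
P = 40713/10 (P = -41*(-99 + (-3 - 1*0)/(2*(5 + 0))) = -41*(-99 + (½)*(-3 + 0)/5) = -41*(-99 + (½)*(⅕)*(-3)) = -41*(-99 - 3/10) = -41*(-993/10) = 40713/10 ≈ 4071.3)
-P = -1*40713/10 = -40713/10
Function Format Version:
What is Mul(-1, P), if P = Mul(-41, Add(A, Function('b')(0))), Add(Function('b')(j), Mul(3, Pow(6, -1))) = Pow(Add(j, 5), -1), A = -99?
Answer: Rational(-40713, 10) ≈ -4071.3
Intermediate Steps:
Function('b')(j) = Add(Rational(-1, 2), Pow(Add(5, j), -1)) (Function('b')(j) = Add(Rational(-1, 2), Pow(Add(j, 5), -1)) = Add(Rational(-1, 2), Pow(Add(5, j), -1)))
P = Rational(40713, 10) (P = Mul(-41, Add(-99, Mul(Rational(1, 2), Pow(Add(5, 0), -1), Add(-3, Mul(-1, 0))))) = Mul(-41, Add(-99, Mul(Rational(1, 2), Pow(5, -1), Add(-3, 0)))) = Mul(-41, Add(-99, Mul(Rational(1, 2), Rational(1, 5), -3))) = Mul(-41, Add(-99, Rational(-3, 10))) = Mul(-41, Rational(-993, 10)) = Rational(40713, 10) ≈ 4071.3)
Mul(-1, P) = Mul(-1, Rational(40713, 10)) = Rational(-40713, 10)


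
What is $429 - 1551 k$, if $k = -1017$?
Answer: $1577796$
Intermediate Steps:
$429 - 1551 k = 429 - -1577367 = 429 + 1577367 = 1577796$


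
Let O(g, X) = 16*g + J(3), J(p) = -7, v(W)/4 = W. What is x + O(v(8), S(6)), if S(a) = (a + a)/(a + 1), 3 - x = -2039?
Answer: 2547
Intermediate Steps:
x = 2042 (x = 3 - 1*(-2039) = 3 + 2039 = 2042)
v(W) = 4*W
S(a) = 2*a/(1 + a) (S(a) = (2*a)/(1 + a) = 2*a/(1 + a))
O(g, X) = -7 + 16*g (O(g, X) = 16*g - 7 = -7 + 16*g)
x + O(v(8), S(6)) = 2042 + (-7 + 16*(4*8)) = 2042 + (-7 + 16*32) = 2042 + (-7 + 512) = 2042 + 505 = 2547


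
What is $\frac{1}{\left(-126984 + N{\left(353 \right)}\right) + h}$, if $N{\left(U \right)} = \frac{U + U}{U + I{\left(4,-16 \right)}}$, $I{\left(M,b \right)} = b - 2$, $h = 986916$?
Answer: $\frac{335}{288077926} \approx 1.1629 \cdot 10^{-6}$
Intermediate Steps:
$I{\left(M,b \right)} = -2 + b$
$N{\left(U \right)} = \frac{2 U}{-18 + U}$ ($N{\left(U \right)} = \frac{U + U}{U - 18} = \frac{2 U}{U - 18} = \frac{2 U}{-18 + U}$)
$\frac{1}{\left(-126984 + N{\left(353 \right)}\right) + h} = \frac{1}{\left(-126984 + 2 \cdot 353 \frac{1}{-18 + 353}\right) + 986916} = \frac{1}{\left(-126984 + 2 \cdot 353 \cdot \frac{1}{335}\right) + 986916} = \frac{1}{\left(-126984 + \frac{706}{335}\right) + 986916} = \frac{1}{- \frac{42538934}{335} + 986916} = \frac{1}{\frac{288077926}{335}} = \frac{335}{288077926}$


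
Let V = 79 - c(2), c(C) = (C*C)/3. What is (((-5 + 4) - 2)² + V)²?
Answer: 67600/9 ≈ 7511.1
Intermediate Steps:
c(C) = C²/3 (c(C) = C²*(⅓) = C²/3)
V = 233/3 (V = 79 - 2²/3 = 79 - 4/3 = 233/3 ≈ 77.667)
(((-5 + 4) - 2)² + V)² = (((-5 + 4) - 2)² + 233/3)² = ((-1 - 2)² + 233/3)² = ((-3)² + 233/3)² = (9 + 233/3)² = (260/3)² = 67600/9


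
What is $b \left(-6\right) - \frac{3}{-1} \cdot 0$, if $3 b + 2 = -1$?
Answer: $0$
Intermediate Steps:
$b = -1$ ($b = - \frac{2}{3} + \frac{1}{3} \left(-1\right) = - \frac{2}{3} - \frac{1}{3} = -1$)
$b \left(-6\right) - \frac{3}{-1} \cdot 0 = \left(-1\right) \left(-6\right) - \frac{3}{-1} \cdot 0 = 6 \left(-3\right) \left(-1\right) 0 = 6 \cdot 3 \cdot 0 = 6 \cdot 0 = 0$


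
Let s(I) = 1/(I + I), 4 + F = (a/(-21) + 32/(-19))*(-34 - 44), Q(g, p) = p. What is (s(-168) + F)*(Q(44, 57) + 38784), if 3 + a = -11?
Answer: 6229228951/2128 ≈ 2.9273e+6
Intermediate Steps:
a = -14 (a = -3 - 11 = -14)
F = 1432/19 (F = -4 + (-14/(-21) + 32/(-19))*(-34 - 44) = -4 + (-14*(-1/21) + 32*(-1/19))*(-78) = -4 + (⅔ - 32/19)*(-78) = -4 - 58/57*(-78) = -4 + 1508/19 = 1432/19 ≈ 75.368)
s(I) = 1/(2*I)
(s(-168) + F)*(Q(44, 57) + 38784) = ((½)/(-168) + 1432/19)*(57 + 38784) = ((½)*(-1/168) + 1432/19)*38841 = (-1/336 + 1432/19)*38841 = (481133/6384)*38841 = 6229228951/2128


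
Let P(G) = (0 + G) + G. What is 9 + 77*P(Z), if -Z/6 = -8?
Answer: 7401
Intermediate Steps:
Z = 48 (Z = -6*(-8) = 48)
P(G) = 2*G (P(G) = G + G = 2*G)
9 + 77*P(Z) = 9 + 77*(2*48) = 9 + 77*96 = 9 + 7392 = 7401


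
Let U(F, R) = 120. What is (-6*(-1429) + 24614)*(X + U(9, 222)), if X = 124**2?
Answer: 514281248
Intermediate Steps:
X = 15376
(-6*(-1429) + 24614)*(X + U(9, 222)) = (-6*(-1429) + 24614)*(15376 + 120) = (8574 + 24614)*15496 = 33188*15496 = 514281248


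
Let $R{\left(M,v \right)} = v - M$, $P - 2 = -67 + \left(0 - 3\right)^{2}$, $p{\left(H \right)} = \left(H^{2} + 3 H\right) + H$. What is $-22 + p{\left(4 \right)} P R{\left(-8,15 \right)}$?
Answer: $-41238$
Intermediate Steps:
$p{\left(H \right)} = H^{2} + 4 H$
$P = -56$ ($P = 2 - \left(67 - \left(0 - 3\right)^{2}\right) = 2 - \left(67 - \left(-3\right)^{2}\right) = 2 + \left(-67 + 9\right) = 2 - 58 = -56$)
$-22 + p{\left(4 \right)} P R{\left(-8,15 \right)} = -22 + 4 \left(4 + 4\right) \left(-56\right) \left(15 - -8\right) = -22 + 4 \cdot 8 \left(-56\right) \left(15 + 8\right) = -22 + 32 \left(-56\right) 23 = -22 - 41216 = -41238$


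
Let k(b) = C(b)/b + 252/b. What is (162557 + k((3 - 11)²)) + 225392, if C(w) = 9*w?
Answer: 6207391/16 ≈ 3.8796e+5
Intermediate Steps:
k(b) = 9 + 252/b (k(b) = (9*b)/b + 252/b = 9 + 252/b)
(162557 + k((3 - 11)²)) + 225392 = (162557 + (9 + 252/((3 - 11)²))) + 225392 = (162557 + (9 + 252/((-8)²))) + 225392 = (162557 + (9 + 252/64)) + 225392 = (162557 + (9 + 252*(1/64))) + 225392 = (162557 + (9 + 63/16)) + 225392 = (162557 + 207/16) + 225392 = 2601119/16 + 225392 = 6207391/16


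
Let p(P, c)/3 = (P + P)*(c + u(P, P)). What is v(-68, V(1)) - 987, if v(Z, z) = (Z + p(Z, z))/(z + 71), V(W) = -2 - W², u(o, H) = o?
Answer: -562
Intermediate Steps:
p(P, c) = 6*P*(P + c) (p(P, c) = 3*((P + P)*(c + P)) = 3*((2*P)*(P + c)) = 3*(2*P*(P + c)) = 6*P*(P + c))
v(Z, z) = (Z + 6*Z*(Z + z))/(71 + z) (v(Z, z) = (Z + 6*Z*(Z + z))/(z + 71) = (Z + 6*Z*(Z + z))/(71 + z))
v(-68, V(1)) - 987 = -68*(1 + 6*(-68) + 6*(-2 - 1*1²))/(71 + (-2 - 1*1²)) - 987 = -68*(1 - 408 + 6*(-2 - 1*1))/(71 + (-2 - 1*1)) - 987 = -68*(1 - 408 + 6*(-2 - 1))/(71 + (-2 - 1)) - 987 = -68*(1 - 408 + 6*(-3))/(71 - 3) - 987 = -68*(1 - 408 - 18)/68 - 987 = -68*1/68*(-425) - 987 = 425 - 987 = -562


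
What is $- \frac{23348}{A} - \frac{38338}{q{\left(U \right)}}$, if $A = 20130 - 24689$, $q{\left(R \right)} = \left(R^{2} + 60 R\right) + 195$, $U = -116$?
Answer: $- \frac{18561474}{30504269} \approx -0.60849$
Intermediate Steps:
$q{\left(R \right)} = 195 + R^{2} + 60 R$
$A = -4559$ ($A = 20130 - 24689 = -4559$)
$- \frac{23348}{A} - \frac{38338}{q{\left(U \right)}} = - \frac{23348}{-4559} - \frac{38338}{195 + \left(-116\right)^{2} + 60 \left(-116\right)} = \left(-23348\right) \left(- \frac{1}{4559}\right) - \frac{38338}{195 + 13456 - 6960} = \frac{23348}{4559} - \frac{38338}{6691} = - \frac{18561474}{30504269}$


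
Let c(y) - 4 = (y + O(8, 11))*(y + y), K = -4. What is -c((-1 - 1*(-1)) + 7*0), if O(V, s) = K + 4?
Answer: -4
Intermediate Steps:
O(V, s) = 0 (O(V, s) = -4 + 4 = 0)
c(y) = 4 + 2*y² (c(y) = 4 + (y + 0)*(y + y) = 4 + y*(2*y) = 4 + 2*y²)
-c((-1 - 1*(-1)) + 7*0) = -(4 + 2*((-1 - 1*(-1)) + 7*0)²) = -(4 + 2*((-1 + 1) + 0)²) = -(4 + 2*(0 + 0)²) = -(4 + 2*0²) = -(4 + 2*0) = -(4 + 0) = -1*4 = -4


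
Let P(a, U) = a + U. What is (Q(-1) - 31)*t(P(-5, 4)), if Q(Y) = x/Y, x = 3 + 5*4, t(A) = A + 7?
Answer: -324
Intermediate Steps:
P(a, U) = U + a
t(A) = 7 + A
x = 23 (x = 3 + 20 = 23)
Q(Y) = 23/Y
(Q(-1) - 31)*t(P(-5, 4)) = (23/(-1) - 31)*(7 + (4 - 5)) = (23*(-1) - 31)*(7 - 1) = (-23 - 31)*6 = -54*6 = -324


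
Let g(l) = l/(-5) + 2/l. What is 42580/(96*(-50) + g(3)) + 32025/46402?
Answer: -27331189425/3340897598 ≈ -8.1808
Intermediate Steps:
g(l) = 2/l - l/5 (g(l) = l*(-⅕) + 2/l = -l/5 + 2/l = 2/l - l/5)
42580/(96*(-50) + g(3)) + 32025/46402 = 42580/(96*(-50) + (2/3 - ⅕*3)) + 32025/46402 = 42580/(-4800 + (2*(⅓) - ⅗)) + 32025*(1/46402) = 42580/(-4800 + (⅔ - ⅗)) + 32025/46402 = 42580/(-4800 + 1/15) + 32025/46402 = 42580/(-71999/15) + 32025/46402 = 42580*(-15/71999) + 32025/46402 = -638700/71999 + 32025/46402 = -27331189425/3340897598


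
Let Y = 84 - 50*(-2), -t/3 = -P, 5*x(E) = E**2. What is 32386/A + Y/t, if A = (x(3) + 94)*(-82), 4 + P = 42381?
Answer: -10289547839/2496725709 ≈ -4.1212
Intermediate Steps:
P = 42377 (P = -4 + 42381 = 42377)
x(E) = E**2/5
A = -39278/5 (A = ((1/5)*3**2 + 94)*(-82) = ((1/5)*9 + 94)*(-82) = (9/5 + 94)*(-82) = (479/5)*(-82) = -39278/5 ≈ -7855.6)
t = 127131 (t = -(-3)*42377 = -3*(-42377) = 127131)
Y = 184 (Y = 84 + 100 = 184)
32386/A + Y/t = 32386/(-39278/5) + 184/127131 = 32386*(-5/39278) + 184*(1/127131) = -80965/19639 + 184/127131 = -10289547839/2496725709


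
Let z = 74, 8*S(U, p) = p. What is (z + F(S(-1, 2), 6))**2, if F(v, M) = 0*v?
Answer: 5476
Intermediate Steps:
S(U, p) = p/8
F(v, M) = 0
(z + F(S(-1, 2), 6))**2 = (74 + 0)**2 = 74**2 = 5476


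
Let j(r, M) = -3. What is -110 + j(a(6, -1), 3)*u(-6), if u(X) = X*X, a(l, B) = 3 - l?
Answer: -218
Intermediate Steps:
u(X) = X**2
-110 + j(a(6, -1), 3)*u(-6) = -110 - 3*(-6)**2 = -110 - 3*36 = -110 - 108 = -218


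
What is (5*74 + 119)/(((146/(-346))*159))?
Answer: -28199/3869 ≈ -7.2884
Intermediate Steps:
(5*74 + 119)/(((146/(-346))*159)) = (370 + 119)/(((146*(-1/346))*159)) = 489/((-73/173*159)) = 489/(-11607/173) = 489*(-173/11607) = -28199/3869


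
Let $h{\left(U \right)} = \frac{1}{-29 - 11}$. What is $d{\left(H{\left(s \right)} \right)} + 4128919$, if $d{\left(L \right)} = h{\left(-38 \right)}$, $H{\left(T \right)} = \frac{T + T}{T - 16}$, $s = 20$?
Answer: $\frac{165156759}{40} \approx 4.1289 \cdot 10^{6}$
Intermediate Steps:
$H{\left(T \right)} = \frac{2 T}{-16 + T}$
$h{\left(U \right)} = - \frac{1}{40}$ ($h{\left(U \right)} = \frac{1}{-40} = - \frac{1}{40}$)
$d{\left(L \right)} = - \frac{1}{40}$
$d{\left(H{\left(s \right)} \right)} + 4128919 = - \frac{1}{40} + 4128919 = \frac{165156759}{40}$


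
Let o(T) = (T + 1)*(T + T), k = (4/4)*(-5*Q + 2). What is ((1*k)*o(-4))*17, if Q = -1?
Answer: 2856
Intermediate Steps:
k = 7 (k = (4/4)*(-5*(-1) + 2) = (4*(¼))*(5 + 2) = 1*7 = 7)
o(T) = 2*T*(1 + T) (o(T) = (1 + T)*(2*T) = 2*T*(1 + T))
((1*k)*o(-4))*17 = ((1*7)*(2*(-4)*(1 - 4)))*17 = (7*(2*(-4)*(-3)))*17 = (7*24)*17 = 168*17 = 2856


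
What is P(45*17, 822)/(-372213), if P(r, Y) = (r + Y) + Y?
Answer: -803/124071 ≈ -0.0064721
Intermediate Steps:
P(r, Y) = r + 2*Y (P(r, Y) = (Y + r) + Y = r + 2*Y)
P(45*17, 822)/(-372213) = (45*17 + 2*822)/(-372213) = (765 + 1644)*(-1/372213) = 2409*(-1/372213) = -803/124071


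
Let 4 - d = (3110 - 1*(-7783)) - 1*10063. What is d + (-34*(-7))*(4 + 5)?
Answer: 1316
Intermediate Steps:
d = -826 (d = 4 - ((3110 - 1*(-7783)) - 1*10063) = 4 - ((3110 + 7783) - 10063) = 4 - (10893 - 10063) = 4 - 1*830 = 4 - 830 = -826)
d + (-34*(-7))*(4 + 5) = -826 + (-34*(-7))*(4 + 5) = -826 + 238*9 = -826 + 2142 = 1316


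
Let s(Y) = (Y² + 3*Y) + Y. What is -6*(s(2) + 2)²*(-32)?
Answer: 37632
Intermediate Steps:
s(Y) = Y² + 4*Y
-6*(s(2) + 2)²*(-32) = -6*(2*(4 + 2) + 2)²*(-32) = -6*(2*6 + 2)²*(-32) = -6*(12 + 2)²*(-32) = -6*14²*(-32) = -6*196*(-32) = -1176*(-32) = 37632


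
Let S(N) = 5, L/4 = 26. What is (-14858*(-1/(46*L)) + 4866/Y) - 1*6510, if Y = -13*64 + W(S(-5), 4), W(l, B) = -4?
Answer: -141560369/21736 ≈ -6512.7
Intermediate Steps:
L = 104 (L = 4*26 = 104)
Y = -836 (Y = -13*64 - 4 = -832 - 4 = -836)
(-14858*(-1/(46*L)) + 4866/Y) - 1*6510 = (-14858/((23*104)*(-2)) + 4866/(-836)) - 1*6510 = (-14858/(2392*(-2)) + 4866*(-1/836)) - 6510 = (-14858/(-4784) - 2433/418) - 6510 = (-14858*(-1/4784) - 2433/418) - 6510 = (323/104 - 2433/418) - 6510 = -59009/21736 - 6510 = -141560369/21736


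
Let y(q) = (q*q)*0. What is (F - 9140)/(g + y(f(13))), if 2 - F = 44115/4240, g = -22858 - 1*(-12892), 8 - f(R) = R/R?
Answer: 2585949/2817056 ≈ 0.91796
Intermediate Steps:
f(R) = 7 (f(R) = 8 - R/R = 8 - 1*1 = 8 - 1 = 7)
g = -9966 (g = -22858 + 12892 = -9966)
y(q) = 0 (y(q) = q²*0 = 0)
F = -7127/848 (F = 2 - 44115/4240 = 2 - 1*8823/848 = 2 - 8823/848 = -7127/848 ≈ -8.4045)
(F - 9140)/(g + y(f(13))) = (-7127/848 - 9140)/(-9966 + 0) = -7757847/848/(-9966) = -7757847/848*(-1/9966) = 2585949/2817056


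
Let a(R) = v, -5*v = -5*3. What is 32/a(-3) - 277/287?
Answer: 8353/861 ≈ 9.7015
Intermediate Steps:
v = 3 (v = -(-1)*3 = -⅕*(-15) = 3)
a(R) = 3
32/a(-3) - 277/287 = 32/3 - 277/287 = 8353/861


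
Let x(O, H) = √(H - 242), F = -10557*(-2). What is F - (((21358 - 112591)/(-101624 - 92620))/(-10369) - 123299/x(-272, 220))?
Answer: 14175348691779/671372012 - 11209*I*√22/2 ≈ 21114.0 - 26287.0*I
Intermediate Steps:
F = 21114
x(O, H) = √(-242 + H)
F - (((21358 - 112591)/(-101624 - 92620))/(-10369) - 123299/x(-272, 220)) = 21114 - (((21358 - 112591)/(-101624 - 92620))/(-10369) - 123299/√(-242 + 220)) = 21114 - (-91233/(-194244)*(-1/10369) - 123299*(-I*√22/22)) = 21114 - (-91233*(-1/194244)*(-1/10369) - 123299*(-I*√22/22)) = 21114 - ((30411/64748)*(-1/10369) - (-11209)*I*√22/2) = 21114 - (-30411/671372012 + 11209*I*√22/2) = 21114 + (30411/671372012 - 11209*I*√22/2) = 14175348691779/671372012 - 11209*I*√22/2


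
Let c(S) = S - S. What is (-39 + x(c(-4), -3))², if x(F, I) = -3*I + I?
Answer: 1089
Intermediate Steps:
c(S) = 0
x(F, I) = -2*I
(-39 + x(c(-4), -3))² = (-39 - 2*(-3))² = (-39 + 6)² = (-33)² = 1089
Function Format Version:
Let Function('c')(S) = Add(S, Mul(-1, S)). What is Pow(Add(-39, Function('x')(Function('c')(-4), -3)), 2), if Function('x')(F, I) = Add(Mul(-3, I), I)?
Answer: 1089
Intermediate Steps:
Function('c')(S) = 0
Function('x')(F, I) = Mul(-2, I)
Pow(Add(-39, Function('x')(Function('c')(-4), -3)), 2) = Pow(Add(-39, Mul(-2, -3)), 2) = Pow(Add(-39, 6), 2) = Pow(-33, 2) = 1089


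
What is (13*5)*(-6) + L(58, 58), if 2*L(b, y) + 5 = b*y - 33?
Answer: 1273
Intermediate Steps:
L(b, y) = -19 + b*y/2 (L(b, y) = -5/2 + (b*y - 33)/2 = -5/2 + (-33 + b*y)/2 = -5/2 + (-33/2 + b*y/2) = -19 + b*y/2)
(13*5)*(-6) + L(58, 58) = (13*5)*(-6) + (-19 + (½)*58*58) = 65*(-6) + (-19 + 1682) = -390 + 1663 = 1273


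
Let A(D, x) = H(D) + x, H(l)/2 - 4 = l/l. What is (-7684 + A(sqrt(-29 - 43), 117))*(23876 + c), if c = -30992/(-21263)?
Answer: -348794283060/1933 ≈ -1.8044e+8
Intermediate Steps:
c = 30992/21263 (c = -30992*(-1/21263) = 30992/21263 ≈ 1.4576)
H(l) = 10 (H(l) = 8 + 2*(l/l) = 8 + 2*1 = 8 + 2 = 10)
A(D, x) = 10 + x
(-7684 + A(sqrt(-29 - 43), 117))*(23876 + c) = (-7684 + (10 + 117))*(23876 + 30992/21263) = (-7684 + 127)*(507706380/21263) = -7557*507706380/21263 = -348794283060/1933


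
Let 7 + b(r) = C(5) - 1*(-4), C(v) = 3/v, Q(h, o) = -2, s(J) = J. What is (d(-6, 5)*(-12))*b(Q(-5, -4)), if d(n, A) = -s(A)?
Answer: -144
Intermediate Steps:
d(n, A) = -A
b(r) = -12/5 (b(r) = -7 + (3/5 - 1*(-4)) = -7 + (3*(1/5) + 4) = -7 + (3/5 + 4) = -7 + 23/5 = -12/5)
(d(-6, 5)*(-12))*b(Q(-5, -4)) = (-1*5*(-12))*(-12/5) = -5*(-12)*(-12/5) = 60*(-12/5) = -144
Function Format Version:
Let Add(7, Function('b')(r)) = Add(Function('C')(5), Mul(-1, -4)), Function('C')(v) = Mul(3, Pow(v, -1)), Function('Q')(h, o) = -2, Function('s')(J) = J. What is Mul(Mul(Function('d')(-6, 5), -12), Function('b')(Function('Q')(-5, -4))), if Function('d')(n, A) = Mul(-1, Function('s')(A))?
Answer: -144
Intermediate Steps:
Function('d')(n, A) = Mul(-1, A)
Function('b')(r) = Rational(-12, 5) (Function('b')(r) = Add(-7, Add(Mul(3, Pow(5, -1)), Mul(-1, -4))) = Add(-7, Add(Mul(3, Rational(1, 5)), 4)) = Add(-7, Add(Rational(3, 5), 4)) = Add(-7, Rational(23, 5)) = Rational(-12, 5))
Mul(Mul(Function('d')(-6, 5), -12), Function('b')(Function('Q')(-5, -4))) = Mul(Mul(Mul(-1, 5), -12), Rational(-12, 5)) = Mul(Mul(-5, -12), Rational(-12, 5)) = Mul(60, Rational(-12, 5)) = -144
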